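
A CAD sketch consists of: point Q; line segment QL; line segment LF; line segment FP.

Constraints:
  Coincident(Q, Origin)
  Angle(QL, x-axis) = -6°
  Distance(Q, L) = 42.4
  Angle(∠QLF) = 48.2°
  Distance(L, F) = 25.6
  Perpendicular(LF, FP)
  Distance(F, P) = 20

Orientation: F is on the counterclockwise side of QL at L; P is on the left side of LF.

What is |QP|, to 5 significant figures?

11.909

Q is at the origin; QL runs at -6.0° with length 42.4, so L = 42.4·(cos -6.0°, sin -6.0°) = (42.168, -4.4320). ∠QLF = 48.2°, so LF runs at -6.0° + (180° − 48.2°) = 125.80° from the x-axis; with |LF| = 25.6, F = L + 25.6·(cos 125.80°, sin 125.80°) = (27.193, 16.331). The perpendicularity gives FP at right angles to LF; with |FP| = 20.0 on the left of LF, P = F + 20.0·(-0.81106, -0.58496) = (10.972, 4.6321). Then |QP| = |P − Q| = 11.909.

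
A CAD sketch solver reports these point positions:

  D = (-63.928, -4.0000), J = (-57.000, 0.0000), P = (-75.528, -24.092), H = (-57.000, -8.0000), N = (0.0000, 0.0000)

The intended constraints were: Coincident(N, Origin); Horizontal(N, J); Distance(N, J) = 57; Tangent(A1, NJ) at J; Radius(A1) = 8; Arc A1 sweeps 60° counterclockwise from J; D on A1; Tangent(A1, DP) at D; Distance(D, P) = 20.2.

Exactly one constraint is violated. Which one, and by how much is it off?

Distance(D, P) = 20.2 — off by 3.00.

N = (0.00, 0.00) ✓; N.y = 0.00, J.y = 0.00 ✓; |NJ| = 57.00 ✓; ∠(HJ, JN) = 90.00° ✓; |HJ| = 8.000 ✓; bearing(H→D) − bearing(H→J) = 60.00° ✓; |HD| = 8.000 ✓; ∠(HD, DP) = 90.00° ✓; |DP| = 23.20 ✗.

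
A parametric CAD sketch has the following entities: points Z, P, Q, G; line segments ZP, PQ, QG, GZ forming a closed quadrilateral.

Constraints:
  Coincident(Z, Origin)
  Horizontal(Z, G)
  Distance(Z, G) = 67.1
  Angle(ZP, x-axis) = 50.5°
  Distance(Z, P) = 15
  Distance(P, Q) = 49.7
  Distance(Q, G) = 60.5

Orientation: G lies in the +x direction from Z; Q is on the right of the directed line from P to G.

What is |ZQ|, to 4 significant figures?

41.89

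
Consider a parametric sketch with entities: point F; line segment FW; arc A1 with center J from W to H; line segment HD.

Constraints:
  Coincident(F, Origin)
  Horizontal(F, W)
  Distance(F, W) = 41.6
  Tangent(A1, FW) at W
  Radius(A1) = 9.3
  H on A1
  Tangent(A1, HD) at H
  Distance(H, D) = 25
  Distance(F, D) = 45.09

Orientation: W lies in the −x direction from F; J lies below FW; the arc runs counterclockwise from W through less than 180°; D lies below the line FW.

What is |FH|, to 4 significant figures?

50.68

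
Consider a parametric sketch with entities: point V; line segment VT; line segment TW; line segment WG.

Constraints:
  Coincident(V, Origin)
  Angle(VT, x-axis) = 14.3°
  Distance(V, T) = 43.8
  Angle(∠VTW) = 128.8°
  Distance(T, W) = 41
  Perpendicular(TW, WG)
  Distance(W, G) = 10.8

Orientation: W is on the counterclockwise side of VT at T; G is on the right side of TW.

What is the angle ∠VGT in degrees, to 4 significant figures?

18.53°

∠VTW = 128.8°, so TW runs at 14.3° + (180° − 128.8°) = 65.50° from the x-axis; with |TW| = 41.0, W = T + 41.0·(cos 65.50°, sin 65.50°) = (59.45, 48.13). TW ⟂ WG; with |WG| = 10.8 on the right of TW, G = W + 10.8·(0.9100, -0.4147) = (69.27, 43.65). Then cos ∠VGT = GV·GT / (|GV||GT|), giving 18.53°.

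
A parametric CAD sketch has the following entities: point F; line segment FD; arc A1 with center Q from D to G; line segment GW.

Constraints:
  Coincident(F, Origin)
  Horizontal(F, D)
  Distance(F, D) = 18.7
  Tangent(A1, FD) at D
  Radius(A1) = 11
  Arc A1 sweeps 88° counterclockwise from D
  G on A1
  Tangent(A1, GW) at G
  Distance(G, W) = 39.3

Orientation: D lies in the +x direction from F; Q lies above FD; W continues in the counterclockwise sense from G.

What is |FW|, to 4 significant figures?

58.77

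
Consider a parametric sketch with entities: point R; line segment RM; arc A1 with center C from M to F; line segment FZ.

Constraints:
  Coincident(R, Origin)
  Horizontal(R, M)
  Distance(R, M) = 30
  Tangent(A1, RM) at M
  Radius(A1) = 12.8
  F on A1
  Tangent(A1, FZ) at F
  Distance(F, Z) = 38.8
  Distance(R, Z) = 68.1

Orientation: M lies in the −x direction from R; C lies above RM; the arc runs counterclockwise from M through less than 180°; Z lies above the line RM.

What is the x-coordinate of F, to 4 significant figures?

-20.30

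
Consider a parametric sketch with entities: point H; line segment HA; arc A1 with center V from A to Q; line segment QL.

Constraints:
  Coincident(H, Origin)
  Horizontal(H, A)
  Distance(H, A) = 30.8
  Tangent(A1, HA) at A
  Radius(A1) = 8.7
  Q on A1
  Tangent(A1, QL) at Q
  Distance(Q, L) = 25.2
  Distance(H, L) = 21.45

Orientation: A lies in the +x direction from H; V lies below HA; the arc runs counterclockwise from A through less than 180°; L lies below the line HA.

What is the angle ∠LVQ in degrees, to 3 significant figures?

71.0°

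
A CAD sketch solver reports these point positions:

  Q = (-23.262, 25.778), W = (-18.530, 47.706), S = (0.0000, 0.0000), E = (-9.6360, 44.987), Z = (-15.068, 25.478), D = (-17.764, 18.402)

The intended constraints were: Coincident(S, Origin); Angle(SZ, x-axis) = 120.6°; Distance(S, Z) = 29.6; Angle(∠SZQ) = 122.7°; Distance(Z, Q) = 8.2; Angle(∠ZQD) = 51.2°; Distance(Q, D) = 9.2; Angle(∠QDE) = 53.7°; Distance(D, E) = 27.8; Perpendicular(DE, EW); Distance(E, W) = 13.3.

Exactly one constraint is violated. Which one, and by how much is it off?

Distance(E, W) = 13.3 — off by 4.00.

S = (0.00, 0.00) ✓; SZ at 120.6° ✓; |SZ| = 29.60 ✓; ∠SZQ = 122.7° ✓; |ZQ| = 8.199 ✓; ∠ZQD = 51.20° ✓; |QD| = 9.200 ✓; ∠QDE = 53.70° ✓; |DE| = 27.80 ✓; ∠(DE, EW) = 90.00° ✓; |EW| = 9.300 ✗.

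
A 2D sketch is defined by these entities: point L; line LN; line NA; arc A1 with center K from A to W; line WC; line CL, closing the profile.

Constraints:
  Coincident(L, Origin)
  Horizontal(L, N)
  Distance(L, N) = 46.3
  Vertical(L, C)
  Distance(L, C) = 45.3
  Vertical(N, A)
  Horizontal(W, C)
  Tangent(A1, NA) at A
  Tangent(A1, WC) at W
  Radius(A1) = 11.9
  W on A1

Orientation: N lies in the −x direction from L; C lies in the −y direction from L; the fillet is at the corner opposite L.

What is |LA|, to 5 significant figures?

57.090

L is at the origin; LN is horizontal with |LN| = 46.3 and N on the −x side, so N = (-46.300, 0.0000). L and C share the same x with |LC| = 45.3 and C on the −y side, so C = (0.0000, -45.300). The virtual corner opposite L is at (-46.300, -45.300). A1 meets NA tangentially, so KA is at right angles to NA and the tangent condition forces KW to be normal to WC, with radius 11.9, so the center K sits 11.9 in from both sides at K = (-34.400, -33.400). That places the tangent points at A = (-46.300, -33.400) on NA and W = (-34.400, -45.300) on WC. Then |LA| = |A − L| = 57.090.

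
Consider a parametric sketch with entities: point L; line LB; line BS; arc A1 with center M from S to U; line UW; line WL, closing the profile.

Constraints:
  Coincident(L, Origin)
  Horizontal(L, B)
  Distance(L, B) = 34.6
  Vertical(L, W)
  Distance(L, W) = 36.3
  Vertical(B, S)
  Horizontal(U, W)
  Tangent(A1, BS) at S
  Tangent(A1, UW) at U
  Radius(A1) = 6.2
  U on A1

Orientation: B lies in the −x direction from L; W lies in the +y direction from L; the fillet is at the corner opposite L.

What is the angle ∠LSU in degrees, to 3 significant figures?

86.0°

L is at the origin; L and B share the same y with |LB| = 34.6 and B on the −x side, so B = (-34.6, 0.00). LW is vertical with |LW| = 36.3 and W on the +y side, so W = (0.00, 36.3). The virtual corner opposite L is at (-34.6, 36.3). Since A1 is tangent to BS there, MS ⟂ BS and since A1 is tangent to UW there, MU ⟂ UW, with radius 6.2, so the center M sits 6.2 in from both sides at M = (-28.4, 30.1). That places the tangent points at S = (-34.6, 30.1) on BS and U = (-28.4, 36.3) on UW. Then cos ∠LSU = SL·SU / (|SL||SU|), giving 86.0°.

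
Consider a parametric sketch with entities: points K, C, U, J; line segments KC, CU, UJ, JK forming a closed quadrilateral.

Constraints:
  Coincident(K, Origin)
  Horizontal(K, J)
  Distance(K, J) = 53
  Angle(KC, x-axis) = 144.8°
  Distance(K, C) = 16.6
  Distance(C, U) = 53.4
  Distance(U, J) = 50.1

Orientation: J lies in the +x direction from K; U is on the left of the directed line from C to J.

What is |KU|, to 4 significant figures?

51.48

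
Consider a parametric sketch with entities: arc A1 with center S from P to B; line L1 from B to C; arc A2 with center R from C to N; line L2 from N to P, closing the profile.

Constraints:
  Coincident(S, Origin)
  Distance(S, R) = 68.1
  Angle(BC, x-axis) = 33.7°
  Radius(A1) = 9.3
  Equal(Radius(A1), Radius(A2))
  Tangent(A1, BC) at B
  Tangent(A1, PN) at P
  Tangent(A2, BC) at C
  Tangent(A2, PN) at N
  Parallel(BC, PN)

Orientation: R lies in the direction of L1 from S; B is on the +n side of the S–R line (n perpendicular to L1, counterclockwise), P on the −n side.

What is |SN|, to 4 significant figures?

68.73

The slot axis is L1's direction at 33.7°, so u = (cos 33.7°, sin 33.7°) = (0.8320, 0.5548) and n = (−sin 33.7°, cos 33.7°) = (-0.5548, 0.8320). S is at the origin and R lies 68.1 along u from S, so R = 68.1·u = (56.66, 37.78). Tangency of A1 to both parallel lines with radius 9.3 puts B and P at S ± 9.3·n: B = (-5.160, 7.737), P = (5.160, -7.737). Equal radii place C and N the same way about R: C = R + 9.3·n = (51.50, 45.52), N = R − 9.3·n = (61.82, 30.05). Then |SN| = |N − S| = 68.73.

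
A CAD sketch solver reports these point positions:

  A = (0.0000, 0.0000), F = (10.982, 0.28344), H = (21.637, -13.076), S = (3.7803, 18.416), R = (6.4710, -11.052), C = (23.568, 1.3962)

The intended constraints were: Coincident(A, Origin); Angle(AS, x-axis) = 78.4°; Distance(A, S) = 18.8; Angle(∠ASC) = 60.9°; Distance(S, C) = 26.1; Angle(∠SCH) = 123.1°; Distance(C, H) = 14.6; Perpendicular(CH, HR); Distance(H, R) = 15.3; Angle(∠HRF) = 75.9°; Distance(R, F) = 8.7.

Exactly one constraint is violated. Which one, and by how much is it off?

Distance(R, F) = 8.7 — off by 3.50.

A = (0.00, 0.00) ✓; AS at 78.40° ✓; |AS| = 18.80 ✓; ∠ASC = 60.90° ✓; |SC| = 26.10 ✓; ∠SCH = 123.1° ✓; |CH| = 14.60 ✓; ∠(CH, HR) = 90.00° ✓; |HR| = 15.30 ✓; ∠HRF = 75.90° ✓; |RF| = 12.20 ✗.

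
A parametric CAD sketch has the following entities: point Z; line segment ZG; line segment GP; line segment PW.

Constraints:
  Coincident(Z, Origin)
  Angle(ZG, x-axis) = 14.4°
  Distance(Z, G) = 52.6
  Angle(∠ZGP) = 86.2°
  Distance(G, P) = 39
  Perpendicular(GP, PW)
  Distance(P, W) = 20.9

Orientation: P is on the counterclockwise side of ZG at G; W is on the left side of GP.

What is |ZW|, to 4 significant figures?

47.53

Z is at the origin; ZG runs at 14.4° with length 52.6, so G = 52.6·(cos 14.4°, sin 14.4°) = (50.95, 13.08). ∠ZGP = 86.2°, so GP runs at 14.4° + (180° − 86.2°) = 108.2° from the x-axis; with |GP| = 39.0, P = G + 39.0·(cos 108.2°, sin 108.2°) = (38.77, 50.13). GP is perpendicular to PW; with |PW| = 20.9 on the left of GP, W = P + 20.9·(-0.9500, -0.3123) = (18.91, 43.60). Then |ZW| = |W − Z| = 47.53.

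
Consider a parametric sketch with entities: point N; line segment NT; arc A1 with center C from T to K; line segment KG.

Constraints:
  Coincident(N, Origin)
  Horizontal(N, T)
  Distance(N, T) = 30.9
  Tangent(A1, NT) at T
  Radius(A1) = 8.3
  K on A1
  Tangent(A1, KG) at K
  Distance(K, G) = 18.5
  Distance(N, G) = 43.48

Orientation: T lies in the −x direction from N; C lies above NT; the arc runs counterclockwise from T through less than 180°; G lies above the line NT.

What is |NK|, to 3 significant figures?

26.7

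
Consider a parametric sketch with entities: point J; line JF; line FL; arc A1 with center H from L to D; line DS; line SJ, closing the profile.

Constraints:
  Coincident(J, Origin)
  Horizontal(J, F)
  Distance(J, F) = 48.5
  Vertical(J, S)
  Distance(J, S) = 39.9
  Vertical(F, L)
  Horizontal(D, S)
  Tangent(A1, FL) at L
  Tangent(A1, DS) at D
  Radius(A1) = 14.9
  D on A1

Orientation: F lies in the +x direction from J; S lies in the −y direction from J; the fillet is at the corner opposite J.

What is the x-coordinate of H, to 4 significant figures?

33.60

J and S share the same x with |JS| = 39.9 and S on the −y side, so S = (0.000, -39.90). The virtual corner opposite J is at (48.50, -39.90). A1 meets FL tangentially, so HL is at right angles to FL and A1 meets DS tangentially, so HD is at right angles to DS, with radius 14.9, so the center H sits 14.9 in from both sides at H = (33.60, -25.00). So H.x = 33.60.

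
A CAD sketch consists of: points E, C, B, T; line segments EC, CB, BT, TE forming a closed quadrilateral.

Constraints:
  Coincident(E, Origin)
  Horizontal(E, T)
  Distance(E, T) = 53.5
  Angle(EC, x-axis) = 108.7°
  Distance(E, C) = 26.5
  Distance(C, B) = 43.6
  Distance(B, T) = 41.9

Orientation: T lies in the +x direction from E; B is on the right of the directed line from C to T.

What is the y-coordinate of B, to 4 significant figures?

-12.53

Checks: |CB| = 43.60 ✓; |BT| = 41.90 ✓.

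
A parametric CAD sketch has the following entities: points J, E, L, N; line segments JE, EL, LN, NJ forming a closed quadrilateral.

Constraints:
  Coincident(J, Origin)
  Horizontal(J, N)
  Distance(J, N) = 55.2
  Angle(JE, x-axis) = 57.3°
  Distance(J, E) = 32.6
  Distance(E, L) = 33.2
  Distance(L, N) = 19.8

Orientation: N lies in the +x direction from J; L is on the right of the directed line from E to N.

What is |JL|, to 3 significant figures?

35.4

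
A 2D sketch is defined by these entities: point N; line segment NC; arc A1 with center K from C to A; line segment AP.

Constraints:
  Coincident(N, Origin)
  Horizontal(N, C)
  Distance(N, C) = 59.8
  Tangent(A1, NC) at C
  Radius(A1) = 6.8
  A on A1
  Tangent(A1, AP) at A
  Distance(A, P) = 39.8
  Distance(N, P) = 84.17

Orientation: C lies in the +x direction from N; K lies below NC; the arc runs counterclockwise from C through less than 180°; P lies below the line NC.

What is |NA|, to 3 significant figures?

54.5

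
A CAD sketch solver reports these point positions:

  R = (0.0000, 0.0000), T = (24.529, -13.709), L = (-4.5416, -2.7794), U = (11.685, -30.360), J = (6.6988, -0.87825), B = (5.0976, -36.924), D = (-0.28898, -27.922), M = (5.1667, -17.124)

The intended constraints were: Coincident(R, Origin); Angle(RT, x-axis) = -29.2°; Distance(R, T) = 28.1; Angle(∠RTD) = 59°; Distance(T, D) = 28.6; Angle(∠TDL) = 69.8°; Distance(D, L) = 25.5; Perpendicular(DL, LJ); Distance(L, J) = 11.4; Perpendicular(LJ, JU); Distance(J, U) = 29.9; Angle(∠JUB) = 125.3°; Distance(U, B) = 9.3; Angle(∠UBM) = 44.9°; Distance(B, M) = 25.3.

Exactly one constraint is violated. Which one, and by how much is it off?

Distance(B, M) = 25.3 — off by 5.50.

R = (0.00, 0.00) ✓; RT at -29.20° ✓; |RT| = 28.10 ✓; ∠RTD = 59.00° ✓; |TD| = 28.60 ✓; ∠TDL = 69.80° ✓; |DL| = 25.50 ✓; ∠(DL, LJ) = 90.00° ✓; |LJ| = 11.40 ✓; ∠(LJ, JU) = 90.00° ✓; |JU| = 29.90 ✓; ∠JUB = 125.3° ✓; |UB| = 9.299 ✓; ∠UBM = 44.90° ✓; |BM| = 19.80 ✗.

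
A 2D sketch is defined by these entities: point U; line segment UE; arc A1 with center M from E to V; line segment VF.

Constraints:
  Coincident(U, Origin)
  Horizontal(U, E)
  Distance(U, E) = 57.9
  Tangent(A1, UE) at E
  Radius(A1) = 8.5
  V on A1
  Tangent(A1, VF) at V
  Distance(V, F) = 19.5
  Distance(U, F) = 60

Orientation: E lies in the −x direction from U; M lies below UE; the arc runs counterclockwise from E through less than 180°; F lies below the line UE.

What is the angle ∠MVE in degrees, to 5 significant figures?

25.852°

Checks: |MV| = 8.500 ✓; ∠(MV, VF) = 90.00° ✓; |VF| = 19.50 ✓; |UF| = 60.00 ✓.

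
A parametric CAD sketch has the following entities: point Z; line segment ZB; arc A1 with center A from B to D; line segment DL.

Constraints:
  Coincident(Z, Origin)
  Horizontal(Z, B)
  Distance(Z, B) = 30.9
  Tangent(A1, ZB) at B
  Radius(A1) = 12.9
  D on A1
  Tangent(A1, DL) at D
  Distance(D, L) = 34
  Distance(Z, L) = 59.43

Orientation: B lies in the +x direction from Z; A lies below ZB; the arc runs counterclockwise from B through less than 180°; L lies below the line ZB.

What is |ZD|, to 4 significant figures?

26.50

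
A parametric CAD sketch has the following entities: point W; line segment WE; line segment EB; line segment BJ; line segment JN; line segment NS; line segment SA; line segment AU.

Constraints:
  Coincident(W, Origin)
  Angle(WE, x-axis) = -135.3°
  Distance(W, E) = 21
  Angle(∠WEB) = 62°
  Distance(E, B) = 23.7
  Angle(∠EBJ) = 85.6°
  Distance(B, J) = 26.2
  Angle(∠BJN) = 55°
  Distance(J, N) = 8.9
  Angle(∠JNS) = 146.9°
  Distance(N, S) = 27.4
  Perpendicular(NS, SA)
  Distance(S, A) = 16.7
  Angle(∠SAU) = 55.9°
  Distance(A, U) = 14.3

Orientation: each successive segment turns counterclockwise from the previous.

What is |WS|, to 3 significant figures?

24.4

W is at the origin; WE runs at -135.3° with length 21.0, so E = (-14.9, -14.8). ∠WEB = 62.0° gives EB at -17.3° from the x-axis; with |EB| = 23.7, B = (7.70, -21.8). ∠EBJ = 85.6° gives BJ at 77.1° from the x-axis; with |BJ| = 26.2, J = (13.6, 3.72). ∠BJN = 55.0° gives JN at -158° from the x-axis; with |JN| = 8.9, N = (5.30, 0.371). ∠JNS = 146.9° gives NS at -125° from the x-axis; with |NS| = 27.4, S = (-10.3, -22.1). Then |WS| = |S − W| = 24.4.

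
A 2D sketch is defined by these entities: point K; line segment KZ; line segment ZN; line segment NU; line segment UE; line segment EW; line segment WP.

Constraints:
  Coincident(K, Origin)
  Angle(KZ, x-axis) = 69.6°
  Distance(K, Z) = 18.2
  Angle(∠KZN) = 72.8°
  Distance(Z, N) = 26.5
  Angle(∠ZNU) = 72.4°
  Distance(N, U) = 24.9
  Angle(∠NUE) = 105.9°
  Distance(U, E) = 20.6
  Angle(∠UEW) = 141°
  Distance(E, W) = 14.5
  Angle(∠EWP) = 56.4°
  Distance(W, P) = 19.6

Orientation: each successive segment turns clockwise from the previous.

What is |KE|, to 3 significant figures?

9.05

∠ZNU = 72.4° gives NU at -145° from the x-axis; with |NU| = 24.9, U = (6.89, -13.3). ∠NUE = 105.9° gives UE at 141° from the x-axis; with |UE| = 20.6, E = (-9.05, -0.273). Then |KE| = |E − K| = 9.05.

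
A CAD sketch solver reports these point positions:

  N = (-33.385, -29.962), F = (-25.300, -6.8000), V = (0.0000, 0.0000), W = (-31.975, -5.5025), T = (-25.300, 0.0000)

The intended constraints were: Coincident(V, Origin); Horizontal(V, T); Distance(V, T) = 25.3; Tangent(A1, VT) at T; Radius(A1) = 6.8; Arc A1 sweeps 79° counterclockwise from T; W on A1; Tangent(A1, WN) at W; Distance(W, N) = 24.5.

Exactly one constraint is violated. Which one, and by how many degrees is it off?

Tangent(A1, WN) at W — off by 7.70°.

V = (0.00, 0.00) ✓; V.y = 0.00, T.y = 0.00 ✓; |VT| = 25.30 ✓; ∠(FT, TV) = 90.00° ✓; |FT| = 6.800 ✓; bearing(F→W) − bearing(F→T) = 79.00° ✓; |FW| = 6.800 ✓; ∠(FW, WN) = 82.30° ✗; |WN| = 24.50 ✓.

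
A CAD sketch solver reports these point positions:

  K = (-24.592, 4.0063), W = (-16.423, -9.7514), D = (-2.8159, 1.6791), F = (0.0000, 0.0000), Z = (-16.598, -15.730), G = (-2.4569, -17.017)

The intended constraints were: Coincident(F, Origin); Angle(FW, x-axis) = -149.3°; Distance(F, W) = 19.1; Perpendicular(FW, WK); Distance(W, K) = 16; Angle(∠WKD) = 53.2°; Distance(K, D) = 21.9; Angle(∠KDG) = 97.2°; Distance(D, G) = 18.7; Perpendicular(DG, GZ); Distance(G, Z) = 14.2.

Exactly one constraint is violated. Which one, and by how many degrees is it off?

Perpendicular(DG, GZ) — off by 6.30°.

F = (0.00, 0.00) ✓; FW at -149.3° ✓; |FW| = 19.10 ✓; ∠(FW, WK) = 90.00° ✓; |WK| = 16.00 ✓; ∠WKD = 53.20° ✓; |KD| = 21.90 ✓; ∠KDG = 97.20° ✓; |DG| = 18.70 ✓; ∠(DG, GZ) = 96.30° ✗; |GZ| = 14.20 ✓.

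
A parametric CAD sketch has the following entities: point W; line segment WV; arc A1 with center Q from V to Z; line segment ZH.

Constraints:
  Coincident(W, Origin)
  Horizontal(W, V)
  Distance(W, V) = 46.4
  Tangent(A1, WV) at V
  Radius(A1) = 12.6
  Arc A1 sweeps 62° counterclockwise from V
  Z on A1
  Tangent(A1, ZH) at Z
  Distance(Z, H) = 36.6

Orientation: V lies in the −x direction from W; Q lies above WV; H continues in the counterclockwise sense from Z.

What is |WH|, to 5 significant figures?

42.993

On A1, V sits at bearing -90° from Q; a 62° counterclockwise sweep puts Z at bearing -28°, so Z = Q + 12.6·(cos -28°, sin -28°) = (-35.275, 6.6847). Since A1 is tangent to ZH there, QZ ⟂ ZH, so ZH runs along (−sin -28°, cos -28°); with |ZH| = 36.6, H = (-18.092, 39.001). Then |WH| = |H − W| = 42.993.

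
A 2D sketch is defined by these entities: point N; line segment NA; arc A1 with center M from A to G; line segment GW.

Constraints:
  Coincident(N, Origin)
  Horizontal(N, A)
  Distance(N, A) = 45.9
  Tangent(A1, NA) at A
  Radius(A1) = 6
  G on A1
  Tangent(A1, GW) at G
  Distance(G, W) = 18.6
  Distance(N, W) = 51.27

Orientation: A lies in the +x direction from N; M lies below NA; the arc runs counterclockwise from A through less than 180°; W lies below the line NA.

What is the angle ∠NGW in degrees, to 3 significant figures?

114°

Checks: |MG| = 6.000 ✓; ∠(MG, GW) = 90.00° ✓; |GW| = 18.60 ✓; |NW| = 51.27 ✓.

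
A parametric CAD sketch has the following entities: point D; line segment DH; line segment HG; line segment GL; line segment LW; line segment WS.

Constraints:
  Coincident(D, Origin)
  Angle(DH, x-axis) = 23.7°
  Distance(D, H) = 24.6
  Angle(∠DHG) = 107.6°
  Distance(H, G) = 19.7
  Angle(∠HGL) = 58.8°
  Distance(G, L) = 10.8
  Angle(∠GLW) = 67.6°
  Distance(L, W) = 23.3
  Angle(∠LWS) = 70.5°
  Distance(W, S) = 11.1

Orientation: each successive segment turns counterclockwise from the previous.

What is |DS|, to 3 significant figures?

40.6

D is at the origin; DH runs at 23.7° with length 24.6, so H = (22.5, 9.89). ∠DHG = 107.6° gives HG at 96.1° from the x-axis; with |HG| = 19.7, G = (20.4, 29.5). ∠HGL = 58.8° gives GL at -143° from the x-axis; with |GL| = 10.8, L = (11.8, 22.9). ∠GLW = 67.6° gives LW at -30.3° from the x-axis; with |LW| = 23.3, W = (32.0, 11.2). ∠LWS = 70.5° gives WS at 79.2° from the x-axis; with |WS| = 11.1, S = (34.0, 22.1). Then |DS| = |S − D| = 40.6.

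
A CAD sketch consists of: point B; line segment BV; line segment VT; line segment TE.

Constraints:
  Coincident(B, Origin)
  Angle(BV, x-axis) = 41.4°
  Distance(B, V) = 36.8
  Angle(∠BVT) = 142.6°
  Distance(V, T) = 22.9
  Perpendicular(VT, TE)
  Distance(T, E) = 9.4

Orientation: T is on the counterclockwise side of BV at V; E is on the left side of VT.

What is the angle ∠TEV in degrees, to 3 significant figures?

67.7°

B is at the origin; BV runs at 41.4° with length 36.8, so V = 36.8·(cos 41.4°, sin 41.4°) = (27.6, 24.3). ∠BVT = 142.6°, so VT runs at 41.4° + (180° − 142.6°) = 78.8° from the x-axis; with |VT| = 22.9, T = V + 22.9·(cos 78.8°, sin 78.8°) = (32.1, 46.8). VT ⟂ TE; with |TE| = 9.4 on the left of VT, E = T + 9.4·(-0.981, 0.194) = (22.8, 48.6). Then cos ∠TEV = ET·EV / (|ET||EV|), giving 67.7°.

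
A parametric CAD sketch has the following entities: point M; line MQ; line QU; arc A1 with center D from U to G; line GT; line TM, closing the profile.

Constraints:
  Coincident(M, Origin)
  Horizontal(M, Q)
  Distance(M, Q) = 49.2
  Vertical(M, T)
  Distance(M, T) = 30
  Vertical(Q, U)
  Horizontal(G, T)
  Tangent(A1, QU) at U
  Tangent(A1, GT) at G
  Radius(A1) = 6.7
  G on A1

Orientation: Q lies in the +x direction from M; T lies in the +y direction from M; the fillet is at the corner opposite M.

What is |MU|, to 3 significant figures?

54.4

M is at the origin; M and Q share the same y with |MQ| = 49.2 and Q on the +x side, so Q = (49.2, 0.00). MT is vertical with |MT| = 30.0 and T on the +y side, so T = (0.00, 30.0). The virtual corner opposite M is at (49.2, 30.0). A1 meets QU tangentially, so DU is at right angles to QU and the tangent condition forces DG to be normal to GT, with radius 6.7, so the center D sits 6.7 in from both sides at D = (42.5, 23.3). That places the tangent points at U = (49.2, 23.3) on QU and G = (42.5, 30.0) on GT. Then |MU| = |U − M| = 54.4.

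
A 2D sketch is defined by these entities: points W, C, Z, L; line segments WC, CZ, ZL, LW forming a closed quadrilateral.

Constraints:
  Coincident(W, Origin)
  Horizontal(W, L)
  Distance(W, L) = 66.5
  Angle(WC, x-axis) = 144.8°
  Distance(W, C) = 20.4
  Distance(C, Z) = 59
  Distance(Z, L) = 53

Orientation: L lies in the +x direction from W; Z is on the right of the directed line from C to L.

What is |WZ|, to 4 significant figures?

39.23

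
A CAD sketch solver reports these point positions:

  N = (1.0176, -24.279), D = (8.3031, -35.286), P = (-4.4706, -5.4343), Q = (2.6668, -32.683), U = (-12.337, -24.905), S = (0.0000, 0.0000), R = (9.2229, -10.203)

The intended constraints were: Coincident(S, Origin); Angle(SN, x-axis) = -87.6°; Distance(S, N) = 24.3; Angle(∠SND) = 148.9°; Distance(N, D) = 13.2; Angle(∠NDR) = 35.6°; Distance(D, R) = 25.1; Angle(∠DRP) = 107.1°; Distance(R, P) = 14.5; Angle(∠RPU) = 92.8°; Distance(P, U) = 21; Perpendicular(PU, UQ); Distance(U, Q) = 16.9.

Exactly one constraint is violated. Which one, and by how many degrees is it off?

Perpendicular(PU, UQ) — off by 5.40°.

S = (0.00, 0.00) ✓; SN at -87.60° ✓; |SN| = 24.30 ✓; ∠SND = 148.9° ✓; |ND| = 13.20 ✓; ∠NDR = 35.60° ✓; |DR| = 25.10 ✓; ∠DRP = 107.1° ✓; |RP| = 14.50 ✓; ∠RPU = 92.80° ✓; |PU| = 21.00 ✓; ∠(PU, UQ) = 84.60° ✗; |UQ| = 16.90 ✓.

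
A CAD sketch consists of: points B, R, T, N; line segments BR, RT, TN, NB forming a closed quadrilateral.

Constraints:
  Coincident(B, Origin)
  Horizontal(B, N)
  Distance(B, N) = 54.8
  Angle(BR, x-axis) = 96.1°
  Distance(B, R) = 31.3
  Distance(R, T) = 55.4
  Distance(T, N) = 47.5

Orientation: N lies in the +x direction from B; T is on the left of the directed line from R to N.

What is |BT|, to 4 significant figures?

68.55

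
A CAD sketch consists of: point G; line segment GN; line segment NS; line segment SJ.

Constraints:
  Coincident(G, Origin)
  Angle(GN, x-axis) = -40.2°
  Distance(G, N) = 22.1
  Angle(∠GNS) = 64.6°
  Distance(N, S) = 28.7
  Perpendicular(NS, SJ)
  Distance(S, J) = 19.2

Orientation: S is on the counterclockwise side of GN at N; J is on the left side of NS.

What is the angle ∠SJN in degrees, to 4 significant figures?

56.22°

G is at the origin; GN runs at -40.2° with length 22.1, so N = 22.1·(cos -40.2°, sin -40.2°) = (16.88, -14.26). ∠GNS = 64.6°, so NS runs at -40.2° + (180° − 64.6°) = 75.20° from the x-axis; with |NS| = 28.7, S = N + 28.7·(cos 75.20°, sin 75.20°) = (24.21, 13.48). NS ⟂ SJ; with |SJ| = 19.2 on the left of NS, J = S + 19.2·(-0.9668, 0.2554) = (5.648, 18.39). Then cos ∠SJN = JS·JN / (|JS||JN|), giving 56.22°.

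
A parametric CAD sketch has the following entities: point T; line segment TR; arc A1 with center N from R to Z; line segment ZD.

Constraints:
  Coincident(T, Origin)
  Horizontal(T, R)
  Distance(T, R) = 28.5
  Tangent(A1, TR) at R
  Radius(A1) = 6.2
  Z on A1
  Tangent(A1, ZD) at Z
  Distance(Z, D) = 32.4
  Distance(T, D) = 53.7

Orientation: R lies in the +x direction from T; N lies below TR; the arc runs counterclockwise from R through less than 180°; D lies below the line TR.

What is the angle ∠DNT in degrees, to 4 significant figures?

119.4°

Checks: |TR| = 28.50 ✓; |NZ| = 6.200 ✓; ∠(NZ, ZD) = 90.00° ✓; |ZD| = 32.40 ✓; |TD| = 53.70 ✓.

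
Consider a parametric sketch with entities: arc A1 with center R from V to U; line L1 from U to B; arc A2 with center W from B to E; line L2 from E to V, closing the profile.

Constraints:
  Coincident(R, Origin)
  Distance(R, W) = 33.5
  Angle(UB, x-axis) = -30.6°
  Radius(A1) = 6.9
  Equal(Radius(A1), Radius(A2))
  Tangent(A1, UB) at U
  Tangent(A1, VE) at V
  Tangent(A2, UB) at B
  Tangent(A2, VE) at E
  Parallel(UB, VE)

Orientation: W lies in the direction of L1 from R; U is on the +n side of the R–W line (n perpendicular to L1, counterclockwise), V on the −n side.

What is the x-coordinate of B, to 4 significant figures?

32.35

Tangency of A1 to both parallel lines with radius 6.9 puts U and V at R ± 6.9·n: U = (3.512, 5.939), V = (-3.512, -5.939). Equal radii place B and E the same way about W: B = W + 6.9·n = (32.35, -11.11), E = W − 6.9·n = (25.32, -22.99). So B.x = 32.35.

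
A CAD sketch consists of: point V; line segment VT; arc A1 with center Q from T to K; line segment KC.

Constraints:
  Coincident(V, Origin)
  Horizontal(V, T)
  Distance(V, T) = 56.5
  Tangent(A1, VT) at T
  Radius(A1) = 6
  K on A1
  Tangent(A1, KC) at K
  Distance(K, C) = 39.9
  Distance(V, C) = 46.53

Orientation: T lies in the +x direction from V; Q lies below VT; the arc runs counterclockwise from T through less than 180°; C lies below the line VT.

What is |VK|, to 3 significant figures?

51.6

V is at the origin; VT is horizontal with |VT| = 56.5 and T on the +x side, so T = (56.5, 0.00). A1 meets VT tangentially, so QT is at right angles to VT, so Q = T + (0, -6) = (56.5, -6.00). Since QK ⟂ KC (tangency), |QC| = √(6.0² + 39.9²) = 40.3 regardless of where K sits on A1. So C lies on both circle(V, 46.53) and circle(Q, 40.3); the below-VT intersection is C = (29.5, -36.0). K is the foot of the tangent from C: K = (51.5, -2.69).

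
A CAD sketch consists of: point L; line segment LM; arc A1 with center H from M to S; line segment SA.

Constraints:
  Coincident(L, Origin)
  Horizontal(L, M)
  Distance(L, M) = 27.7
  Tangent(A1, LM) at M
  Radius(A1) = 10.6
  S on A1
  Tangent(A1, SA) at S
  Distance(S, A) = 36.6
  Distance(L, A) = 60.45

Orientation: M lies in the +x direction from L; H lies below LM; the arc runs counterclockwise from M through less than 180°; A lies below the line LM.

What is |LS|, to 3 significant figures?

24.6

L is at the origin; L and M share the same y with |LM| = 27.7 and M on the +x side, so M = (27.7, 0.00). Tangency of A1 to LM means the radius HM is perpendicular to LM, so H = M + (0, -10.6) = (27.7, -10.6). Since HS ⟂ SA (tangency), |HA| = √(10.6² + 36.6²) = 38.1 regardless of where S sits on A1. So A lies on both circle(L, 60.45) and circle(H, 38.1); the below-LM intersection is A = (37.5, -47.4). S is the foot of the tangent from A: S = (18.6, -16.1).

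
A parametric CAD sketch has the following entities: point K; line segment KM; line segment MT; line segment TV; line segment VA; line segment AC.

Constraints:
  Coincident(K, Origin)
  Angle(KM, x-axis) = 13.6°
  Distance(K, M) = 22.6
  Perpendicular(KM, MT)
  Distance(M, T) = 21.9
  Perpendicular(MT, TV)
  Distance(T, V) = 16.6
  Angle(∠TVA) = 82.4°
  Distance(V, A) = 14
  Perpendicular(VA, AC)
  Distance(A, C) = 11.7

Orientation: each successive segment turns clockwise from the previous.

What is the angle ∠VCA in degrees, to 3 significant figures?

50.1°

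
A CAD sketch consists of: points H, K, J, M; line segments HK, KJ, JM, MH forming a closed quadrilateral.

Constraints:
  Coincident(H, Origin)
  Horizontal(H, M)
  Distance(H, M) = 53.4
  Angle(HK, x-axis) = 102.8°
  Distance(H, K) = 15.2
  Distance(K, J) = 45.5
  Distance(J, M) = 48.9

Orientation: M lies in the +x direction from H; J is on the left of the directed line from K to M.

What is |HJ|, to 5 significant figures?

54.081

Checks: |KJ| = 45.50 ✓; |JM| = 48.90 ✓.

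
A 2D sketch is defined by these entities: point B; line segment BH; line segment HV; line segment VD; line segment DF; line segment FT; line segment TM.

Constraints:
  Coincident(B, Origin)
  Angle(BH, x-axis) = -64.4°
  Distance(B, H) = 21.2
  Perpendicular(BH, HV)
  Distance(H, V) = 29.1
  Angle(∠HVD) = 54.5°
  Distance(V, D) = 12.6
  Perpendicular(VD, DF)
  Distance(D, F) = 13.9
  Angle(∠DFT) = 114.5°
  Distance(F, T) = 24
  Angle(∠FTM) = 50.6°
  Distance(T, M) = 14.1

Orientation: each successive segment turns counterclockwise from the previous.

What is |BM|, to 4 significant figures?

39.79

B is at the origin; BH runs at -64.4° with length 21.2, so H = (9.160, -19.12). The perpendicularity gives HV at right angles to BH, so HV runs at 25.60°; with |HV| = 29.1, V = (35.40, -6.545). ∠HVD = 54.5° gives VD at 151.1° from the x-axis; with |VD| = 12.6, D = (24.37, -0.4558). VD ⟂ DF, so DF runs at -118.9°; with |DF| = 13.9, F = (17.66, -12.62). ∠DFT = 114.5° gives FT at -53.40° from the x-axis; with |FT| = 24.0, T = (31.96, -31.89). ∠FTM = 50.6° gives TM at 76.00° from the x-axis; with |TM| = 14.1, M = (35.38, -18.21). Then |BM| = |M − B| = 39.79.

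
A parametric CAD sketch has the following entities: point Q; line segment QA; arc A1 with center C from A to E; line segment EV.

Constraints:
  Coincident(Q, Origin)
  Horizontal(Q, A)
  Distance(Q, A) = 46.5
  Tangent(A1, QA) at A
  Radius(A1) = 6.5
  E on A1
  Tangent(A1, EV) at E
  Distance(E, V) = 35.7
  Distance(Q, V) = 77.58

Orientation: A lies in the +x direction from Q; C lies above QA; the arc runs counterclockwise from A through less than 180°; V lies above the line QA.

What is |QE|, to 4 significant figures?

52.30

Q is at the origin; QA is horizontal with |QA| = 46.5 and A on the +x side, so A = (46.50, 0.000). The tangent condition forces CA to be normal to QA, so C = A + (0, 6.5) = (46.50, 6.500). Since CE ⟂ EV (tangency), |CV| = √(6.5² + 35.7²) = 36.29 regardless of where E sits on A1. So V lies on both circle(Q, 77.58) and circle(C, 36.29); the above-QA intersection is V = (69.42, 34.63). E is the foot of the tangent from V: E = (52.19, 3.363).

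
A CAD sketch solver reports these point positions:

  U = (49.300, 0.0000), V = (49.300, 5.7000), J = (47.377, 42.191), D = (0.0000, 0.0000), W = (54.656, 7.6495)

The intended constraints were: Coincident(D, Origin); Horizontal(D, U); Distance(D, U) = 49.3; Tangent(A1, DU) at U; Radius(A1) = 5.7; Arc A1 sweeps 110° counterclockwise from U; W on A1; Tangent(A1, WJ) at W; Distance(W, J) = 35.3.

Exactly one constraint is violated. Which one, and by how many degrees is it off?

Tangent(A1, WJ) at W — off by 8.10°.

D = (0.00, 0.00) ✓; D.y = 0.00, U.y = 0.00 ✓; |DU| = 49.30 ✓; ∠(VU, UD) = 90.00° ✓; |VU| = 5.700 ✓; bearing(V→W) − bearing(V→U) = 110.0° ✓; |VW| = 5.700 ✓; ∠(VW, WJ) = 98.10° ✗; |WJ| = 35.30 ✓.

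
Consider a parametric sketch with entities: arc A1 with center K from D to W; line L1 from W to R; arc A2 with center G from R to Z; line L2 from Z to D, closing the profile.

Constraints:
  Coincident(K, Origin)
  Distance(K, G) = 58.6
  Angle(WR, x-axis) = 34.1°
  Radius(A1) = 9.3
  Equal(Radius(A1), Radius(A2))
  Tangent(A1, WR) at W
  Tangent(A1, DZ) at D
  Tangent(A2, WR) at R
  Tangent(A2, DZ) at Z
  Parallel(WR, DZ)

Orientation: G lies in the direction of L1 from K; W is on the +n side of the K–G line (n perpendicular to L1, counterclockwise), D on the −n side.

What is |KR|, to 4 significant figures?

59.33

Tangency of A1 to both parallel lines with radius 9.3 puts W and D at K ± 9.3·n: W = (-5.214, 7.701), D = (5.214, -7.701). Equal radii place R and Z the same way about G: R = G + 9.3·n = (43.31, 40.55), Z = G − 9.3·n = (53.74, 25.15). Then |KR| = |R − K| = 59.33.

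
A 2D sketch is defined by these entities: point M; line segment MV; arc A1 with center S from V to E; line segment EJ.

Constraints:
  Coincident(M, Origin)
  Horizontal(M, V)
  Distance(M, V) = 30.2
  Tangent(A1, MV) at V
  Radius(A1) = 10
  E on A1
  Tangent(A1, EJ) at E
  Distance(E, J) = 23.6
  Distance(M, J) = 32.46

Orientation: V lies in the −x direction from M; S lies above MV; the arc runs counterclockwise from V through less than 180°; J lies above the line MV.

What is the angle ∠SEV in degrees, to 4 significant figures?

53.76°

M is at the origin; MV is horizontal with |MV| = 30.2 and V on the −x side, so V = (-30.20, 0.000). The tangent condition forces SV to be normal to MV, so S = V + (0, 10) = (-30.20, 10.00). Since SE ⟂ EJ (tangency), |SJ| = √(10.0² + 23.6²) = 25.63 regardless of where E sits on A1. So J lies on both circle(M, 32.46) and circle(S, 25.63); the above-MV intersection is J = (-13.56, 29.49). E is the foot of the tangent from J: E = (-20.66, 6.989).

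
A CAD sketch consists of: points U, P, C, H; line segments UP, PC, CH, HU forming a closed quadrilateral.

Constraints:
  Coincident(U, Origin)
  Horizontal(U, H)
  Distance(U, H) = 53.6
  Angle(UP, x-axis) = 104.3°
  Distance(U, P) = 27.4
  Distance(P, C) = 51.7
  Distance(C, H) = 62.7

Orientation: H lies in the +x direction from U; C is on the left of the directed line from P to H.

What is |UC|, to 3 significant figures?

68.0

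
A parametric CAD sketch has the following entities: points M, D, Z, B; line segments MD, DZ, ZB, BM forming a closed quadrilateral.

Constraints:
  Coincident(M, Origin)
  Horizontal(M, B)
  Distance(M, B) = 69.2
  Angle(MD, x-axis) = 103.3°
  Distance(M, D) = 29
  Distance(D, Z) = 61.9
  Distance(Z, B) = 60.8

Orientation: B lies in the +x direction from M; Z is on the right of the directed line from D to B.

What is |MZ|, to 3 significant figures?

33.4

M is at the origin; M and B share the same y with |MB| = 69.2 and B in +x, so B = (69.2, 0). MD runs at 103.3° with |MD| = 29.0, so D = (-6.67, 28.2). Z is determined by |DZ| = 61.9 and |ZB| = 60.8 together: it lies at the intersection of circle(D, 61.9) and circle(B, 60.8). With |DB| = 81.0, the foot of the radical line on DB is 41.3 from D and the perpendicular offset is √(61.9² − 41.3²) = 46.1. Taking the right-of-DB solution: Z = (16.0, -29.4).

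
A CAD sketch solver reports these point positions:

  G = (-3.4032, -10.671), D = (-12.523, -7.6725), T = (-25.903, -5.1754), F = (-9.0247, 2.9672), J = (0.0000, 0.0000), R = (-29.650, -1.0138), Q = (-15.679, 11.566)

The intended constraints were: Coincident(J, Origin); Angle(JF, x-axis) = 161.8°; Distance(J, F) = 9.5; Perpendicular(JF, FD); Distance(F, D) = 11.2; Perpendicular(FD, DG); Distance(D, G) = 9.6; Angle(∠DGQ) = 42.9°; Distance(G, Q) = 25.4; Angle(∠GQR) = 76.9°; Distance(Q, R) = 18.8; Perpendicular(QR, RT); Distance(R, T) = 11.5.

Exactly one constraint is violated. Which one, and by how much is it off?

Distance(R, T) = 11.5 — off by 5.90.

J = (0.00, 0.00) ✓; JF at 161.8° ✓; |JF| = 9.500 ✓; ∠(JF, FD) = 90.00° ✓; |FD| = 11.20 ✓; ∠(FD, DG) = 90.00° ✓; |DG| = 9.600 ✓; ∠DGQ = 42.90° ✓; |GQ| = 25.40 ✓; ∠GQR = 76.90° ✓; |QR| = 18.80 ✓; ∠(QR, RT) = 90.00° ✓; |RT| = 5.600 ✗.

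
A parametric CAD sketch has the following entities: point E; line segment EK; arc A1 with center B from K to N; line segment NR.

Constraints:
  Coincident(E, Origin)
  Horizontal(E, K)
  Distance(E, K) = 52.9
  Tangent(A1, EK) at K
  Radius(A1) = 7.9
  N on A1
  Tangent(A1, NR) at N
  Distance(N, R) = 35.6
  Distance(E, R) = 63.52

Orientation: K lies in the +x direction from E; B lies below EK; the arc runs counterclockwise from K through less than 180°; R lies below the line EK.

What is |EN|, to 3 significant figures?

45.7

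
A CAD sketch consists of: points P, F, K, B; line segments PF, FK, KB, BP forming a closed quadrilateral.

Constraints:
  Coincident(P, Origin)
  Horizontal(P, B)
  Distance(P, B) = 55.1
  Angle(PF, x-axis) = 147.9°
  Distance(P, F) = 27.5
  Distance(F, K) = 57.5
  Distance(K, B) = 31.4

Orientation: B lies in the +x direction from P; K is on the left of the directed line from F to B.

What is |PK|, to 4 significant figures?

40.66

Checks: |FK| = 57.50 ✓; |KB| = 31.40 ✓.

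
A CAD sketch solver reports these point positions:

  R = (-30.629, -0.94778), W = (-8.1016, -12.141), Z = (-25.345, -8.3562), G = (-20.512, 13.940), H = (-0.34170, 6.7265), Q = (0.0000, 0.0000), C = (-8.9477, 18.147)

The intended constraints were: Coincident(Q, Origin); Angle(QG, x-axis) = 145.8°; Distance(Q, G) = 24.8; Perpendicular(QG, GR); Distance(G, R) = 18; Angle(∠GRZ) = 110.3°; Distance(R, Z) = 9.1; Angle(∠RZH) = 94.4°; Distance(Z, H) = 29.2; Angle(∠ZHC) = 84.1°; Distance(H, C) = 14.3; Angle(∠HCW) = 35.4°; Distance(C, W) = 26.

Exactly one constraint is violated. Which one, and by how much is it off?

Distance(C, W) = 26 — off by 4.30.

Q = (0.00, 0.00) ✓; QG at 145.8° ✓; |QG| = 24.80 ✓; ∠(QG, GR) = 90.00° ✓; |GR| = 18.00 ✓; ∠GRZ = 110.3° ✓; |RZ| = 9.100 ✓; ∠RZH = 94.40° ✓; |ZH| = 29.20 ✓; ∠ZHC = 84.10° ✓; |HC| = 14.30 ✓; ∠HCW = 35.40° ✓; |CW| = 30.30 ✗.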